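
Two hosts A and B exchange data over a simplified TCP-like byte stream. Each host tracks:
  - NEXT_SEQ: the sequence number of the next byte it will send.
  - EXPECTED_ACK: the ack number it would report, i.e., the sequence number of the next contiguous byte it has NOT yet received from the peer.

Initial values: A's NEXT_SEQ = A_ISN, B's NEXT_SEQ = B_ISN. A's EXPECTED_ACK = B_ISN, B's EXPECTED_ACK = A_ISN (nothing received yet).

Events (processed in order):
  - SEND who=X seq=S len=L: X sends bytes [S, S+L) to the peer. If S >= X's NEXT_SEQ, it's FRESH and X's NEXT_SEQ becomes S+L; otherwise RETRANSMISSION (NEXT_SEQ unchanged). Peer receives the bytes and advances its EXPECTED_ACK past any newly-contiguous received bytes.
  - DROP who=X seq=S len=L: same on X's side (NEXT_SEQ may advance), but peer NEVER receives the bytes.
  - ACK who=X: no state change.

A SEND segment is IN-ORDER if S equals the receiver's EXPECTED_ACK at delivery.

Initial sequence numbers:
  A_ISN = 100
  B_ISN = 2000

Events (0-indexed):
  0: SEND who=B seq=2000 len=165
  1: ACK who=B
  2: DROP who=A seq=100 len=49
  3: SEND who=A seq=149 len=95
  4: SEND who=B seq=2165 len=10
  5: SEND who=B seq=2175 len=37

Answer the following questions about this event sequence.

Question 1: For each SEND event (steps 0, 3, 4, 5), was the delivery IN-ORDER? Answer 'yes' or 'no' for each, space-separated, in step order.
Step 0: SEND seq=2000 -> in-order
Step 3: SEND seq=149 -> out-of-order
Step 4: SEND seq=2165 -> in-order
Step 5: SEND seq=2175 -> in-order

Answer: yes no yes yes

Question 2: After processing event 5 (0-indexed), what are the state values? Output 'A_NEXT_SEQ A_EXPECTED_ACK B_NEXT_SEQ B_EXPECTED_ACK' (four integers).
After event 0: A_seq=100 A_ack=2165 B_seq=2165 B_ack=100
After event 1: A_seq=100 A_ack=2165 B_seq=2165 B_ack=100
After event 2: A_seq=149 A_ack=2165 B_seq=2165 B_ack=100
After event 3: A_seq=244 A_ack=2165 B_seq=2165 B_ack=100
After event 4: A_seq=244 A_ack=2175 B_seq=2175 B_ack=100
After event 5: A_seq=244 A_ack=2212 B_seq=2212 B_ack=100

244 2212 2212 100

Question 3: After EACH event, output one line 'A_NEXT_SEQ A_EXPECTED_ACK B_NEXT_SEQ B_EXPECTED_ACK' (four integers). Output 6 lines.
100 2165 2165 100
100 2165 2165 100
149 2165 2165 100
244 2165 2165 100
244 2175 2175 100
244 2212 2212 100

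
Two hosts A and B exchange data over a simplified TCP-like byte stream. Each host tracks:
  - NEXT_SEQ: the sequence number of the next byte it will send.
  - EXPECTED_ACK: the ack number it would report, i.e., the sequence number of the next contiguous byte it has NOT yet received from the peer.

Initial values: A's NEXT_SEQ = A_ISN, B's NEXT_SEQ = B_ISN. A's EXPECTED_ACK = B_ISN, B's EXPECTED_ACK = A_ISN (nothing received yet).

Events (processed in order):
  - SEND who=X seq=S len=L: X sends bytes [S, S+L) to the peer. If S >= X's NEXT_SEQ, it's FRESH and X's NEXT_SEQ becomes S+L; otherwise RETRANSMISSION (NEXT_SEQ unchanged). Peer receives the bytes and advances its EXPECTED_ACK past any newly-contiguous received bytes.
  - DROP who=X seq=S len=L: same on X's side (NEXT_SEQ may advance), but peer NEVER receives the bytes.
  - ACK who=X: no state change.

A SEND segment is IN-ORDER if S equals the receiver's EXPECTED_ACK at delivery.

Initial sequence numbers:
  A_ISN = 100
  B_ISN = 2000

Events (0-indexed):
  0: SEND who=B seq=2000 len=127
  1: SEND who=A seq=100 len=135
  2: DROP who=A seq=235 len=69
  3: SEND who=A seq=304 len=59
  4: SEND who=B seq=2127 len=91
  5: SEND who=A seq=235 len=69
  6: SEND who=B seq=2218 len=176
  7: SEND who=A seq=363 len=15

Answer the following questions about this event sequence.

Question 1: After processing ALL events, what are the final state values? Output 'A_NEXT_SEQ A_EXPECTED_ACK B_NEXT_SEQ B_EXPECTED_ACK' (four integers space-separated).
Answer: 378 2394 2394 378

Derivation:
After event 0: A_seq=100 A_ack=2127 B_seq=2127 B_ack=100
After event 1: A_seq=235 A_ack=2127 B_seq=2127 B_ack=235
After event 2: A_seq=304 A_ack=2127 B_seq=2127 B_ack=235
After event 3: A_seq=363 A_ack=2127 B_seq=2127 B_ack=235
After event 4: A_seq=363 A_ack=2218 B_seq=2218 B_ack=235
After event 5: A_seq=363 A_ack=2218 B_seq=2218 B_ack=363
After event 6: A_seq=363 A_ack=2394 B_seq=2394 B_ack=363
After event 7: A_seq=378 A_ack=2394 B_seq=2394 B_ack=378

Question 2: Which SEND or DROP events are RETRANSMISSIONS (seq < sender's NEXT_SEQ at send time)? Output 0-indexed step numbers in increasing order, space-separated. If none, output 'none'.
Step 0: SEND seq=2000 -> fresh
Step 1: SEND seq=100 -> fresh
Step 2: DROP seq=235 -> fresh
Step 3: SEND seq=304 -> fresh
Step 4: SEND seq=2127 -> fresh
Step 5: SEND seq=235 -> retransmit
Step 6: SEND seq=2218 -> fresh
Step 7: SEND seq=363 -> fresh

Answer: 5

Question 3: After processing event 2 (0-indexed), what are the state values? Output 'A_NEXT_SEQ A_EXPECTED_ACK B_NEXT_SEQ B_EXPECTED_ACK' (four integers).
After event 0: A_seq=100 A_ack=2127 B_seq=2127 B_ack=100
After event 1: A_seq=235 A_ack=2127 B_seq=2127 B_ack=235
After event 2: A_seq=304 A_ack=2127 B_seq=2127 B_ack=235

304 2127 2127 235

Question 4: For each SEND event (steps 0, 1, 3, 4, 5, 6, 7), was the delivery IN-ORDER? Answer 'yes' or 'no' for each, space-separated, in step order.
Answer: yes yes no yes yes yes yes

Derivation:
Step 0: SEND seq=2000 -> in-order
Step 1: SEND seq=100 -> in-order
Step 3: SEND seq=304 -> out-of-order
Step 4: SEND seq=2127 -> in-order
Step 5: SEND seq=235 -> in-order
Step 6: SEND seq=2218 -> in-order
Step 7: SEND seq=363 -> in-order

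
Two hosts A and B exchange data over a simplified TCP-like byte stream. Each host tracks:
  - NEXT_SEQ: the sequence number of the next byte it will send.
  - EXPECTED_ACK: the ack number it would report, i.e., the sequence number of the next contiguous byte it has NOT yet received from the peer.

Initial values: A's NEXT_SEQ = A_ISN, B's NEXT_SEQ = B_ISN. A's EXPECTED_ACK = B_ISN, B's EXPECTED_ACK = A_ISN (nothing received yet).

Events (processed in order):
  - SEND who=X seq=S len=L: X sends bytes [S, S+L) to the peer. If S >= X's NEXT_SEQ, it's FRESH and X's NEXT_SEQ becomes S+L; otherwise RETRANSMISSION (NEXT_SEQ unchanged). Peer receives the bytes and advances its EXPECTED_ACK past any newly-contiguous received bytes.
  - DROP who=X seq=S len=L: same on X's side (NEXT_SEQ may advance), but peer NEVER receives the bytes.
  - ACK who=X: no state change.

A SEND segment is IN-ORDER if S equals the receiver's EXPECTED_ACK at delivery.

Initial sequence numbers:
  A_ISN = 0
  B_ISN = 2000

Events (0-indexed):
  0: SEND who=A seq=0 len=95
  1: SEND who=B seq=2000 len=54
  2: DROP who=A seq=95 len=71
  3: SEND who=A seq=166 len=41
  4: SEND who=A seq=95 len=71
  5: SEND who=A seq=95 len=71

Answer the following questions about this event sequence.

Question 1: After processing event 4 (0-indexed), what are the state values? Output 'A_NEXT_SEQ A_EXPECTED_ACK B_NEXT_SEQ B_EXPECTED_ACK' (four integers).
After event 0: A_seq=95 A_ack=2000 B_seq=2000 B_ack=95
After event 1: A_seq=95 A_ack=2054 B_seq=2054 B_ack=95
After event 2: A_seq=166 A_ack=2054 B_seq=2054 B_ack=95
After event 3: A_seq=207 A_ack=2054 B_seq=2054 B_ack=95
After event 4: A_seq=207 A_ack=2054 B_seq=2054 B_ack=207

207 2054 2054 207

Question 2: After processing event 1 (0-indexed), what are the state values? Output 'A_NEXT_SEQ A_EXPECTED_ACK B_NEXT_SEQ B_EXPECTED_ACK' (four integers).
After event 0: A_seq=95 A_ack=2000 B_seq=2000 B_ack=95
After event 1: A_seq=95 A_ack=2054 B_seq=2054 B_ack=95

95 2054 2054 95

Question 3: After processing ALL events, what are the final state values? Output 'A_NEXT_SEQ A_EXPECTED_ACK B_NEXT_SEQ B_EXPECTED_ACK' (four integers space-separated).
After event 0: A_seq=95 A_ack=2000 B_seq=2000 B_ack=95
After event 1: A_seq=95 A_ack=2054 B_seq=2054 B_ack=95
After event 2: A_seq=166 A_ack=2054 B_seq=2054 B_ack=95
After event 3: A_seq=207 A_ack=2054 B_seq=2054 B_ack=95
After event 4: A_seq=207 A_ack=2054 B_seq=2054 B_ack=207
After event 5: A_seq=207 A_ack=2054 B_seq=2054 B_ack=207

Answer: 207 2054 2054 207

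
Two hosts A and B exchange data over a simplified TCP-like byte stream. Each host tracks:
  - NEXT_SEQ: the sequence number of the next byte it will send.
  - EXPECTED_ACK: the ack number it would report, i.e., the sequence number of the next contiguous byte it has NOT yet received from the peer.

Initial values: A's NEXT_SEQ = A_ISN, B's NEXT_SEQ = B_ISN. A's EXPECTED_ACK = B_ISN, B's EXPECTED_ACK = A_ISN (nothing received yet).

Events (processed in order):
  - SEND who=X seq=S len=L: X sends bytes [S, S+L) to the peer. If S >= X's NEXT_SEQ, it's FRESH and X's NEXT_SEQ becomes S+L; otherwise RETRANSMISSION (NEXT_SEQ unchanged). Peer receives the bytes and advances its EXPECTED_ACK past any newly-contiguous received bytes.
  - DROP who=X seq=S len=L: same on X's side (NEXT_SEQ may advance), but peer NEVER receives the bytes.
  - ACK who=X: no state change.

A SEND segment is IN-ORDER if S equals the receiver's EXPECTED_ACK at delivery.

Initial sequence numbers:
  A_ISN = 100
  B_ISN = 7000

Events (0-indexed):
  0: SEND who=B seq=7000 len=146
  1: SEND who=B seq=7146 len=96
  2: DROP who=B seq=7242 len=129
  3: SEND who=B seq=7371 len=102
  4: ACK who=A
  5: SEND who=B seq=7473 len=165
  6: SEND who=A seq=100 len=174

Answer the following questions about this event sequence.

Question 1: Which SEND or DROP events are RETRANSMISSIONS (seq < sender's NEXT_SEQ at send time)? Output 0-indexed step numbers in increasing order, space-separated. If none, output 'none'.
Step 0: SEND seq=7000 -> fresh
Step 1: SEND seq=7146 -> fresh
Step 2: DROP seq=7242 -> fresh
Step 3: SEND seq=7371 -> fresh
Step 5: SEND seq=7473 -> fresh
Step 6: SEND seq=100 -> fresh

Answer: none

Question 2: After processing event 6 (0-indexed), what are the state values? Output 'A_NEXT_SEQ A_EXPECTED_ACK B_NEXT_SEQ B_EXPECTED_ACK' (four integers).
After event 0: A_seq=100 A_ack=7146 B_seq=7146 B_ack=100
After event 1: A_seq=100 A_ack=7242 B_seq=7242 B_ack=100
After event 2: A_seq=100 A_ack=7242 B_seq=7371 B_ack=100
After event 3: A_seq=100 A_ack=7242 B_seq=7473 B_ack=100
After event 4: A_seq=100 A_ack=7242 B_seq=7473 B_ack=100
After event 5: A_seq=100 A_ack=7242 B_seq=7638 B_ack=100
After event 6: A_seq=274 A_ack=7242 B_seq=7638 B_ack=274

274 7242 7638 274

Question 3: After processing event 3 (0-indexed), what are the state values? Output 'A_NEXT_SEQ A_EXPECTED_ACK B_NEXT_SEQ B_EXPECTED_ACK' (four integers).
After event 0: A_seq=100 A_ack=7146 B_seq=7146 B_ack=100
After event 1: A_seq=100 A_ack=7242 B_seq=7242 B_ack=100
After event 2: A_seq=100 A_ack=7242 B_seq=7371 B_ack=100
After event 3: A_seq=100 A_ack=7242 B_seq=7473 B_ack=100

100 7242 7473 100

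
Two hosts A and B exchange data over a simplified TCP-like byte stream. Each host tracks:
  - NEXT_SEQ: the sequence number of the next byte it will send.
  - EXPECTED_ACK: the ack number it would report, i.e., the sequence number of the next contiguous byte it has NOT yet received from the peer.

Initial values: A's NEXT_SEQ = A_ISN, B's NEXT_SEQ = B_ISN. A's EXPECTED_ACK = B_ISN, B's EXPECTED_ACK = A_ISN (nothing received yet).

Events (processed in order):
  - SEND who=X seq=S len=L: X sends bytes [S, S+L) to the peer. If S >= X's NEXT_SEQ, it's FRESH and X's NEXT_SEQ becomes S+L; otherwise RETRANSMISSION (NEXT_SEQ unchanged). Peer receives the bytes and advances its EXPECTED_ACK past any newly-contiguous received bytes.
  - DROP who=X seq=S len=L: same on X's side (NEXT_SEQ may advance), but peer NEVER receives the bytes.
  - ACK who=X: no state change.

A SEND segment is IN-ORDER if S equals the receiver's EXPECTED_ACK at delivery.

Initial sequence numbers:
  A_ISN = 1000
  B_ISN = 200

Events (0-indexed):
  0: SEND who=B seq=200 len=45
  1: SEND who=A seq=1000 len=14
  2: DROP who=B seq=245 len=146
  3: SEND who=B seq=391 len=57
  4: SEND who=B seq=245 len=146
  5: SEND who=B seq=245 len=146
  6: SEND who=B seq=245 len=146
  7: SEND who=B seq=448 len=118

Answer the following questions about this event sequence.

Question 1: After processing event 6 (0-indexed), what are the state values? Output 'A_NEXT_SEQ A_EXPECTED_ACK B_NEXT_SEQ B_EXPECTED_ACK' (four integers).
After event 0: A_seq=1000 A_ack=245 B_seq=245 B_ack=1000
After event 1: A_seq=1014 A_ack=245 B_seq=245 B_ack=1014
After event 2: A_seq=1014 A_ack=245 B_seq=391 B_ack=1014
After event 3: A_seq=1014 A_ack=245 B_seq=448 B_ack=1014
After event 4: A_seq=1014 A_ack=448 B_seq=448 B_ack=1014
After event 5: A_seq=1014 A_ack=448 B_seq=448 B_ack=1014
After event 6: A_seq=1014 A_ack=448 B_seq=448 B_ack=1014

1014 448 448 1014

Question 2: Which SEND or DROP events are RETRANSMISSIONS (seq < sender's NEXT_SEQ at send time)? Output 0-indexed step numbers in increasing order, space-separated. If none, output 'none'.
Answer: 4 5 6

Derivation:
Step 0: SEND seq=200 -> fresh
Step 1: SEND seq=1000 -> fresh
Step 2: DROP seq=245 -> fresh
Step 3: SEND seq=391 -> fresh
Step 4: SEND seq=245 -> retransmit
Step 5: SEND seq=245 -> retransmit
Step 6: SEND seq=245 -> retransmit
Step 7: SEND seq=448 -> fresh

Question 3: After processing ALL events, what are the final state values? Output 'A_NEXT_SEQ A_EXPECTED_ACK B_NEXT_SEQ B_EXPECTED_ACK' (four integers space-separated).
After event 0: A_seq=1000 A_ack=245 B_seq=245 B_ack=1000
After event 1: A_seq=1014 A_ack=245 B_seq=245 B_ack=1014
After event 2: A_seq=1014 A_ack=245 B_seq=391 B_ack=1014
After event 3: A_seq=1014 A_ack=245 B_seq=448 B_ack=1014
After event 4: A_seq=1014 A_ack=448 B_seq=448 B_ack=1014
After event 5: A_seq=1014 A_ack=448 B_seq=448 B_ack=1014
After event 6: A_seq=1014 A_ack=448 B_seq=448 B_ack=1014
After event 7: A_seq=1014 A_ack=566 B_seq=566 B_ack=1014

Answer: 1014 566 566 1014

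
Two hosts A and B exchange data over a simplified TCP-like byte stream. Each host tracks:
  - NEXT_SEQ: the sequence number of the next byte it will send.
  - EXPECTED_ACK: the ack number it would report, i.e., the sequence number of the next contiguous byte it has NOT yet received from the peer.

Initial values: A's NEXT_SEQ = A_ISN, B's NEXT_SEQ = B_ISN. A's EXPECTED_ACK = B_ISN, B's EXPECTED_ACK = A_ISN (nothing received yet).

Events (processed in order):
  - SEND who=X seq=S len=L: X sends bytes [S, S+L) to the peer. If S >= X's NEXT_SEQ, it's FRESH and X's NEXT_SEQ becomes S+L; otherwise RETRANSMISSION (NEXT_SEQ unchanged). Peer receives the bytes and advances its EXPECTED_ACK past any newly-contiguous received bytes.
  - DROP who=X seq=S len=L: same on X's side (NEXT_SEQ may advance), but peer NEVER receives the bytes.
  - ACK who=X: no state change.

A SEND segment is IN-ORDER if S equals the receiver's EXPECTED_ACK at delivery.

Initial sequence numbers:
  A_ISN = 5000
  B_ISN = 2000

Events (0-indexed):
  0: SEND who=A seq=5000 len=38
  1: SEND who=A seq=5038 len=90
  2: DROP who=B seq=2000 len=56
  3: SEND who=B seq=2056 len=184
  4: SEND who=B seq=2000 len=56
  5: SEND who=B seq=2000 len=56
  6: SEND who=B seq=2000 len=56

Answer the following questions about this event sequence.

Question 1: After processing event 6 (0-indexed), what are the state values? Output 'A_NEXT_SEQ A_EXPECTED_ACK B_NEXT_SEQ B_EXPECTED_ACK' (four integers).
After event 0: A_seq=5038 A_ack=2000 B_seq=2000 B_ack=5038
After event 1: A_seq=5128 A_ack=2000 B_seq=2000 B_ack=5128
After event 2: A_seq=5128 A_ack=2000 B_seq=2056 B_ack=5128
After event 3: A_seq=5128 A_ack=2000 B_seq=2240 B_ack=5128
After event 4: A_seq=5128 A_ack=2240 B_seq=2240 B_ack=5128
After event 5: A_seq=5128 A_ack=2240 B_seq=2240 B_ack=5128
After event 6: A_seq=5128 A_ack=2240 B_seq=2240 B_ack=5128

5128 2240 2240 5128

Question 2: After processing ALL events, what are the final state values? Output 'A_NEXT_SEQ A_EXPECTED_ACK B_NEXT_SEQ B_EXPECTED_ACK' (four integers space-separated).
After event 0: A_seq=5038 A_ack=2000 B_seq=2000 B_ack=5038
After event 1: A_seq=5128 A_ack=2000 B_seq=2000 B_ack=5128
After event 2: A_seq=5128 A_ack=2000 B_seq=2056 B_ack=5128
After event 3: A_seq=5128 A_ack=2000 B_seq=2240 B_ack=5128
After event 4: A_seq=5128 A_ack=2240 B_seq=2240 B_ack=5128
After event 5: A_seq=5128 A_ack=2240 B_seq=2240 B_ack=5128
After event 6: A_seq=5128 A_ack=2240 B_seq=2240 B_ack=5128

Answer: 5128 2240 2240 5128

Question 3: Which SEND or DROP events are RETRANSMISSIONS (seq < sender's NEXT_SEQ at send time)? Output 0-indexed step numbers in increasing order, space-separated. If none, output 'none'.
Answer: 4 5 6

Derivation:
Step 0: SEND seq=5000 -> fresh
Step 1: SEND seq=5038 -> fresh
Step 2: DROP seq=2000 -> fresh
Step 3: SEND seq=2056 -> fresh
Step 4: SEND seq=2000 -> retransmit
Step 5: SEND seq=2000 -> retransmit
Step 6: SEND seq=2000 -> retransmit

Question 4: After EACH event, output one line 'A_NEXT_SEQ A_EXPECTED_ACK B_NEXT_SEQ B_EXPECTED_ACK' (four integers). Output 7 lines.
5038 2000 2000 5038
5128 2000 2000 5128
5128 2000 2056 5128
5128 2000 2240 5128
5128 2240 2240 5128
5128 2240 2240 5128
5128 2240 2240 5128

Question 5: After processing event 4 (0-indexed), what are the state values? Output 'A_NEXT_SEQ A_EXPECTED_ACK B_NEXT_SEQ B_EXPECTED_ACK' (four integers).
After event 0: A_seq=5038 A_ack=2000 B_seq=2000 B_ack=5038
After event 1: A_seq=5128 A_ack=2000 B_seq=2000 B_ack=5128
After event 2: A_seq=5128 A_ack=2000 B_seq=2056 B_ack=5128
After event 3: A_seq=5128 A_ack=2000 B_seq=2240 B_ack=5128
After event 4: A_seq=5128 A_ack=2240 B_seq=2240 B_ack=5128

5128 2240 2240 5128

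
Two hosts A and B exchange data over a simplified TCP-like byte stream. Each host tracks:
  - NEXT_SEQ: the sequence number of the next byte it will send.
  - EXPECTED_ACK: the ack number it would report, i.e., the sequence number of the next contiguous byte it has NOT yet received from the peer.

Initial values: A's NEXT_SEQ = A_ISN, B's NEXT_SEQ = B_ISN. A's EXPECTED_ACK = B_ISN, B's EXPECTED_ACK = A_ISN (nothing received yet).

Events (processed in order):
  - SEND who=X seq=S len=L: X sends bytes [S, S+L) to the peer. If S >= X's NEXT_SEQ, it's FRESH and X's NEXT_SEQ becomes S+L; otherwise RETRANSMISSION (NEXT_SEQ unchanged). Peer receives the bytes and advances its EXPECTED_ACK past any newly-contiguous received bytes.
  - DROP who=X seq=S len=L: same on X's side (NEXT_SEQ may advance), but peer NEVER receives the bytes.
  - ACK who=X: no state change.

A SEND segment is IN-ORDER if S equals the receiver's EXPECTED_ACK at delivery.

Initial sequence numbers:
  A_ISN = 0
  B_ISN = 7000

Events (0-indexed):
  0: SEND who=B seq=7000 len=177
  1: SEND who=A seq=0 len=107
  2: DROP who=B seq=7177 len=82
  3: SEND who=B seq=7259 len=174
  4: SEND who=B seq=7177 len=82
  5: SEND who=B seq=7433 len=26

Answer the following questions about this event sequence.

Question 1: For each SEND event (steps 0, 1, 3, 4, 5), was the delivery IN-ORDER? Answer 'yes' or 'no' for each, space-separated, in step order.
Step 0: SEND seq=7000 -> in-order
Step 1: SEND seq=0 -> in-order
Step 3: SEND seq=7259 -> out-of-order
Step 4: SEND seq=7177 -> in-order
Step 5: SEND seq=7433 -> in-order

Answer: yes yes no yes yes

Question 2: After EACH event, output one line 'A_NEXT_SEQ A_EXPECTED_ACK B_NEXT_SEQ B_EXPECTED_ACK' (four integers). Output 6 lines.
0 7177 7177 0
107 7177 7177 107
107 7177 7259 107
107 7177 7433 107
107 7433 7433 107
107 7459 7459 107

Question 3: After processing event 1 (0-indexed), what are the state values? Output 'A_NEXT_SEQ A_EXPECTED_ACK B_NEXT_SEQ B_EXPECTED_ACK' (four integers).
After event 0: A_seq=0 A_ack=7177 B_seq=7177 B_ack=0
After event 1: A_seq=107 A_ack=7177 B_seq=7177 B_ack=107

107 7177 7177 107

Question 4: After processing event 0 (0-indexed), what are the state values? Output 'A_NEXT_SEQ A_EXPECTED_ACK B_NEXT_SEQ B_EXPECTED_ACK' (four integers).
After event 0: A_seq=0 A_ack=7177 B_seq=7177 B_ack=0

0 7177 7177 0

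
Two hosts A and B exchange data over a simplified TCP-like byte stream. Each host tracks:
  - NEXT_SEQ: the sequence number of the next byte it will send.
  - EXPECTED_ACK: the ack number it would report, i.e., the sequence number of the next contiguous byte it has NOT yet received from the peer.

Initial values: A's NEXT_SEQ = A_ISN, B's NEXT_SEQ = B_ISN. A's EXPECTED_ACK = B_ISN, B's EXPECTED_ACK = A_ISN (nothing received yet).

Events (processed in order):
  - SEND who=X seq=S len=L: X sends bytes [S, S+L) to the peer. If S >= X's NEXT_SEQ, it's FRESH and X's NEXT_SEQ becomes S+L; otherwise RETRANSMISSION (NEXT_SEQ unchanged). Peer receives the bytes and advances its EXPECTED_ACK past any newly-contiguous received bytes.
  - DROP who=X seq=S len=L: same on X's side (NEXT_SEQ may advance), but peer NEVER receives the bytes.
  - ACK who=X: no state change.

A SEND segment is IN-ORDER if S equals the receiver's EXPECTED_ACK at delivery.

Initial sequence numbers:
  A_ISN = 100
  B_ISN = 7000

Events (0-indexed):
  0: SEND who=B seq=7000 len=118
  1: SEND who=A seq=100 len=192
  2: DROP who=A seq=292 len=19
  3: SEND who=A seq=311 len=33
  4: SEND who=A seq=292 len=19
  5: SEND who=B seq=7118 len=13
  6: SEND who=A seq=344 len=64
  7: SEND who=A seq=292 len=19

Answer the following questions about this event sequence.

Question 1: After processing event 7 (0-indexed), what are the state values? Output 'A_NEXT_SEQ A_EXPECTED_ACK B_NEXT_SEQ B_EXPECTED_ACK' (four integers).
After event 0: A_seq=100 A_ack=7118 B_seq=7118 B_ack=100
After event 1: A_seq=292 A_ack=7118 B_seq=7118 B_ack=292
After event 2: A_seq=311 A_ack=7118 B_seq=7118 B_ack=292
After event 3: A_seq=344 A_ack=7118 B_seq=7118 B_ack=292
After event 4: A_seq=344 A_ack=7118 B_seq=7118 B_ack=344
After event 5: A_seq=344 A_ack=7131 B_seq=7131 B_ack=344
After event 6: A_seq=408 A_ack=7131 B_seq=7131 B_ack=408
After event 7: A_seq=408 A_ack=7131 B_seq=7131 B_ack=408

408 7131 7131 408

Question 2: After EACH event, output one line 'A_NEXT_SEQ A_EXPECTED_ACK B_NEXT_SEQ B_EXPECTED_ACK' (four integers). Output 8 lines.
100 7118 7118 100
292 7118 7118 292
311 7118 7118 292
344 7118 7118 292
344 7118 7118 344
344 7131 7131 344
408 7131 7131 408
408 7131 7131 408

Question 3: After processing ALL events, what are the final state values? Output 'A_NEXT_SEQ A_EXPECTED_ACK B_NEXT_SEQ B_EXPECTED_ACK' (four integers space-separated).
After event 0: A_seq=100 A_ack=7118 B_seq=7118 B_ack=100
After event 1: A_seq=292 A_ack=7118 B_seq=7118 B_ack=292
After event 2: A_seq=311 A_ack=7118 B_seq=7118 B_ack=292
After event 3: A_seq=344 A_ack=7118 B_seq=7118 B_ack=292
After event 4: A_seq=344 A_ack=7118 B_seq=7118 B_ack=344
After event 5: A_seq=344 A_ack=7131 B_seq=7131 B_ack=344
After event 6: A_seq=408 A_ack=7131 B_seq=7131 B_ack=408
After event 7: A_seq=408 A_ack=7131 B_seq=7131 B_ack=408

Answer: 408 7131 7131 408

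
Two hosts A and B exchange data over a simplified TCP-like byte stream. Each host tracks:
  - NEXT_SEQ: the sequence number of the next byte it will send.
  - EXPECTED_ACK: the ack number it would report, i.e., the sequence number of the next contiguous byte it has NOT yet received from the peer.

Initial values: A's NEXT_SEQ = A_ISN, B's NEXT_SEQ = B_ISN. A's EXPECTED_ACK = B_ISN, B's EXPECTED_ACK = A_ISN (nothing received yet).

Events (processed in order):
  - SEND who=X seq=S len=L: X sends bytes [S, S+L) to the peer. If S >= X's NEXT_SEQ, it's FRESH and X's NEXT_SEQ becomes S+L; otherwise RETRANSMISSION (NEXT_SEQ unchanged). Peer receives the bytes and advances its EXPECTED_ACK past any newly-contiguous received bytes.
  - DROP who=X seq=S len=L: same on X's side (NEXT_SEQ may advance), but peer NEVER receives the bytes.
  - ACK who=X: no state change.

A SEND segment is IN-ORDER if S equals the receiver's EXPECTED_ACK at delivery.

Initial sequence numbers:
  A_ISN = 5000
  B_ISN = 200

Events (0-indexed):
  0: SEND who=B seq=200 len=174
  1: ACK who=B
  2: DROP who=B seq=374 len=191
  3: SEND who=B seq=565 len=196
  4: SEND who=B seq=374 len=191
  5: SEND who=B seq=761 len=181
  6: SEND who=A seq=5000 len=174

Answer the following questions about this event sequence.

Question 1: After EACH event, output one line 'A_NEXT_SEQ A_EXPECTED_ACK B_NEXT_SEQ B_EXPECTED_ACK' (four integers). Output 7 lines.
5000 374 374 5000
5000 374 374 5000
5000 374 565 5000
5000 374 761 5000
5000 761 761 5000
5000 942 942 5000
5174 942 942 5174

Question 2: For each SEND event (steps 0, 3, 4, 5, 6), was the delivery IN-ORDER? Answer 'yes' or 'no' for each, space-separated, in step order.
Step 0: SEND seq=200 -> in-order
Step 3: SEND seq=565 -> out-of-order
Step 4: SEND seq=374 -> in-order
Step 5: SEND seq=761 -> in-order
Step 6: SEND seq=5000 -> in-order

Answer: yes no yes yes yes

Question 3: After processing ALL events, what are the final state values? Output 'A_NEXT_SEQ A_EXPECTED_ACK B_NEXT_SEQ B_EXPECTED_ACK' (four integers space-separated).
Answer: 5174 942 942 5174

Derivation:
After event 0: A_seq=5000 A_ack=374 B_seq=374 B_ack=5000
After event 1: A_seq=5000 A_ack=374 B_seq=374 B_ack=5000
After event 2: A_seq=5000 A_ack=374 B_seq=565 B_ack=5000
After event 3: A_seq=5000 A_ack=374 B_seq=761 B_ack=5000
After event 4: A_seq=5000 A_ack=761 B_seq=761 B_ack=5000
After event 5: A_seq=5000 A_ack=942 B_seq=942 B_ack=5000
After event 6: A_seq=5174 A_ack=942 B_seq=942 B_ack=5174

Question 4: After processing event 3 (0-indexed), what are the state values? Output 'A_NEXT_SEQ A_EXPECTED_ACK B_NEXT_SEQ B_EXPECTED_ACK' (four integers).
After event 0: A_seq=5000 A_ack=374 B_seq=374 B_ack=5000
After event 1: A_seq=5000 A_ack=374 B_seq=374 B_ack=5000
After event 2: A_seq=5000 A_ack=374 B_seq=565 B_ack=5000
After event 3: A_seq=5000 A_ack=374 B_seq=761 B_ack=5000

5000 374 761 5000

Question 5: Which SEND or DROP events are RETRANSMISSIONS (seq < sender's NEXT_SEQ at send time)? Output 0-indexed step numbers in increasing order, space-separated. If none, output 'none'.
Step 0: SEND seq=200 -> fresh
Step 2: DROP seq=374 -> fresh
Step 3: SEND seq=565 -> fresh
Step 4: SEND seq=374 -> retransmit
Step 5: SEND seq=761 -> fresh
Step 6: SEND seq=5000 -> fresh

Answer: 4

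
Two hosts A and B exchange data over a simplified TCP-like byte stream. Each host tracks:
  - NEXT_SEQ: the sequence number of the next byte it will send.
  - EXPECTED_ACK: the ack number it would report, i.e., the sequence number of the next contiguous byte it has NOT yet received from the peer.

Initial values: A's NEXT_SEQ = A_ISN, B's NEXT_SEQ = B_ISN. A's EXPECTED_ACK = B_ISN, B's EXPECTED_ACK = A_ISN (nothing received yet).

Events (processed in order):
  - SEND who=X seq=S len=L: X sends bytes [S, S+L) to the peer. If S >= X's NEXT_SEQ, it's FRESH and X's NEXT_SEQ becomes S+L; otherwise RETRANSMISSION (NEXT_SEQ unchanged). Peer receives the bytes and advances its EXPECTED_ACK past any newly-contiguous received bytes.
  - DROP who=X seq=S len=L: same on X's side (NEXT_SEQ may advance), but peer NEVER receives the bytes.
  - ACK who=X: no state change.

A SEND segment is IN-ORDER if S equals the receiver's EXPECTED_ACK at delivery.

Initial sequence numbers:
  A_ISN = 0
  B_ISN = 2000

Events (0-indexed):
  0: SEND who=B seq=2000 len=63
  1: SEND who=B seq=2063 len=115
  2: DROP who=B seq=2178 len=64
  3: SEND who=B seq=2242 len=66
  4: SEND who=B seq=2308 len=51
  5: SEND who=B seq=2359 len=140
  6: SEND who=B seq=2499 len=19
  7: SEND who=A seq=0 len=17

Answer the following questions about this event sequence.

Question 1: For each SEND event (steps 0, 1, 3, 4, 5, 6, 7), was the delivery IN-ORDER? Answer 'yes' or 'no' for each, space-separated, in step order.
Answer: yes yes no no no no yes

Derivation:
Step 0: SEND seq=2000 -> in-order
Step 1: SEND seq=2063 -> in-order
Step 3: SEND seq=2242 -> out-of-order
Step 4: SEND seq=2308 -> out-of-order
Step 5: SEND seq=2359 -> out-of-order
Step 6: SEND seq=2499 -> out-of-order
Step 7: SEND seq=0 -> in-order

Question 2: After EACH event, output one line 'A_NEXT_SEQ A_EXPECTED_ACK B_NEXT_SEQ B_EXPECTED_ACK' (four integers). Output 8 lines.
0 2063 2063 0
0 2178 2178 0
0 2178 2242 0
0 2178 2308 0
0 2178 2359 0
0 2178 2499 0
0 2178 2518 0
17 2178 2518 17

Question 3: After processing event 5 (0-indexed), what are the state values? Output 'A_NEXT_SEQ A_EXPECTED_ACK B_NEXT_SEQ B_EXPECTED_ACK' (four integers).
After event 0: A_seq=0 A_ack=2063 B_seq=2063 B_ack=0
After event 1: A_seq=0 A_ack=2178 B_seq=2178 B_ack=0
After event 2: A_seq=0 A_ack=2178 B_seq=2242 B_ack=0
After event 3: A_seq=0 A_ack=2178 B_seq=2308 B_ack=0
After event 4: A_seq=0 A_ack=2178 B_seq=2359 B_ack=0
After event 5: A_seq=0 A_ack=2178 B_seq=2499 B_ack=0

0 2178 2499 0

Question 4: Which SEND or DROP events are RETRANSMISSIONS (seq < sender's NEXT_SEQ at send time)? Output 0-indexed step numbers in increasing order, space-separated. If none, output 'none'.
Step 0: SEND seq=2000 -> fresh
Step 1: SEND seq=2063 -> fresh
Step 2: DROP seq=2178 -> fresh
Step 3: SEND seq=2242 -> fresh
Step 4: SEND seq=2308 -> fresh
Step 5: SEND seq=2359 -> fresh
Step 6: SEND seq=2499 -> fresh
Step 7: SEND seq=0 -> fresh

Answer: none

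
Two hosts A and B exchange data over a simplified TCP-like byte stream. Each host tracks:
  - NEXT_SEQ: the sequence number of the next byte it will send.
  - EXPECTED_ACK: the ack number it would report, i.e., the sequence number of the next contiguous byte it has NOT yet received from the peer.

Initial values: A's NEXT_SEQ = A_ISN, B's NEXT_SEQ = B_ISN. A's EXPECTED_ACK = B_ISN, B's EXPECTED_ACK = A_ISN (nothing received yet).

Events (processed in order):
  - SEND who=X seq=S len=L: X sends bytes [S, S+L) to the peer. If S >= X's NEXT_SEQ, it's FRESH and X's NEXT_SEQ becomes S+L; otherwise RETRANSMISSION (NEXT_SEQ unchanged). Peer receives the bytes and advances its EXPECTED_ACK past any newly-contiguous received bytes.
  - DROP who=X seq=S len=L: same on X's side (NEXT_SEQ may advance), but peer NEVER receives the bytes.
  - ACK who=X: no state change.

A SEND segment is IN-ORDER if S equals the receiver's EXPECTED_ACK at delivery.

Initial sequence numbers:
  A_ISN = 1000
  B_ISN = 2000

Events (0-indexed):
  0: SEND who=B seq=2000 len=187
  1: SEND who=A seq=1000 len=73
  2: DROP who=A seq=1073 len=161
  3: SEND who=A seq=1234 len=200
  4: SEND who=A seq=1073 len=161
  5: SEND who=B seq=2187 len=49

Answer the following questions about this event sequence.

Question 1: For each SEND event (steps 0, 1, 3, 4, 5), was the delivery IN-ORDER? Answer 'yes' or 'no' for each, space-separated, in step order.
Step 0: SEND seq=2000 -> in-order
Step 1: SEND seq=1000 -> in-order
Step 3: SEND seq=1234 -> out-of-order
Step 4: SEND seq=1073 -> in-order
Step 5: SEND seq=2187 -> in-order

Answer: yes yes no yes yes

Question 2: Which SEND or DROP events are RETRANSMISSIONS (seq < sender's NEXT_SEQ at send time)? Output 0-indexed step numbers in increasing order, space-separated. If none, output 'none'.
Answer: 4

Derivation:
Step 0: SEND seq=2000 -> fresh
Step 1: SEND seq=1000 -> fresh
Step 2: DROP seq=1073 -> fresh
Step 3: SEND seq=1234 -> fresh
Step 4: SEND seq=1073 -> retransmit
Step 5: SEND seq=2187 -> fresh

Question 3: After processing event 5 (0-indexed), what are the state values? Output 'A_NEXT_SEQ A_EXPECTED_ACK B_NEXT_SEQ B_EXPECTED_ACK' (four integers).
After event 0: A_seq=1000 A_ack=2187 B_seq=2187 B_ack=1000
After event 1: A_seq=1073 A_ack=2187 B_seq=2187 B_ack=1073
After event 2: A_seq=1234 A_ack=2187 B_seq=2187 B_ack=1073
After event 3: A_seq=1434 A_ack=2187 B_seq=2187 B_ack=1073
After event 4: A_seq=1434 A_ack=2187 B_seq=2187 B_ack=1434
After event 5: A_seq=1434 A_ack=2236 B_seq=2236 B_ack=1434

1434 2236 2236 1434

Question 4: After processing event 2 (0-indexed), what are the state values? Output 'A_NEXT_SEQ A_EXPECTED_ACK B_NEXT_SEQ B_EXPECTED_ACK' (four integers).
After event 0: A_seq=1000 A_ack=2187 B_seq=2187 B_ack=1000
After event 1: A_seq=1073 A_ack=2187 B_seq=2187 B_ack=1073
After event 2: A_seq=1234 A_ack=2187 B_seq=2187 B_ack=1073

1234 2187 2187 1073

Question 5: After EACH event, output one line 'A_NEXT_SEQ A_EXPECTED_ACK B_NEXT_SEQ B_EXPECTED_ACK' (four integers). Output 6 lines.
1000 2187 2187 1000
1073 2187 2187 1073
1234 2187 2187 1073
1434 2187 2187 1073
1434 2187 2187 1434
1434 2236 2236 1434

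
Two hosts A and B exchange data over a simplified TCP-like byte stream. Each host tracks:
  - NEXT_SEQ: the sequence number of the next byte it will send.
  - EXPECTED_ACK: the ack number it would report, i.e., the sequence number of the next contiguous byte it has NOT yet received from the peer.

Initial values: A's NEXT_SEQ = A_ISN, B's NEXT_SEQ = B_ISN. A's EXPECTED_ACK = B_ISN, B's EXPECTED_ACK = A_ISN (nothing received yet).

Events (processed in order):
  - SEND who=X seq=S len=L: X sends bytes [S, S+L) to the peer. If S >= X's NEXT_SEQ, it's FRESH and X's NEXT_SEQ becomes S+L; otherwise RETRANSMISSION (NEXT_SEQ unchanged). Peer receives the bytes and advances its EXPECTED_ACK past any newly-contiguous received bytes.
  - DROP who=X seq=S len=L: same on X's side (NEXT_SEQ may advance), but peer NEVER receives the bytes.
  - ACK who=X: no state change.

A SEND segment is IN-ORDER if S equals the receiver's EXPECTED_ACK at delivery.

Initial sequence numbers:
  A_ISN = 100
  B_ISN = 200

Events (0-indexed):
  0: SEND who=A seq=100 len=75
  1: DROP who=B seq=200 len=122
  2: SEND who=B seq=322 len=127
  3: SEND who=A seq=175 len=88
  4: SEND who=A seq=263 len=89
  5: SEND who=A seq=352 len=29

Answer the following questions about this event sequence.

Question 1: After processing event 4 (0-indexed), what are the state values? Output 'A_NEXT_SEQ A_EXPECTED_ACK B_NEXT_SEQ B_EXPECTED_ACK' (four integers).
After event 0: A_seq=175 A_ack=200 B_seq=200 B_ack=175
After event 1: A_seq=175 A_ack=200 B_seq=322 B_ack=175
After event 2: A_seq=175 A_ack=200 B_seq=449 B_ack=175
After event 3: A_seq=263 A_ack=200 B_seq=449 B_ack=263
After event 4: A_seq=352 A_ack=200 B_seq=449 B_ack=352

352 200 449 352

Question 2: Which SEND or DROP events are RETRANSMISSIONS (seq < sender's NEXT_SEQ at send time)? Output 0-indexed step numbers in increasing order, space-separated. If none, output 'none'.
Step 0: SEND seq=100 -> fresh
Step 1: DROP seq=200 -> fresh
Step 2: SEND seq=322 -> fresh
Step 3: SEND seq=175 -> fresh
Step 4: SEND seq=263 -> fresh
Step 5: SEND seq=352 -> fresh

Answer: none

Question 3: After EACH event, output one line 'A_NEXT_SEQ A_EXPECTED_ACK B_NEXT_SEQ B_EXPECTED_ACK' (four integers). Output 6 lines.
175 200 200 175
175 200 322 175
175 200 449 175
263 200 449 263
352 200 449 352
381 200 449 381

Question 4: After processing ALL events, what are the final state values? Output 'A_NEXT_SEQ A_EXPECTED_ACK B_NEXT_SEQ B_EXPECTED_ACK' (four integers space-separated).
Answer: 381 200 449 381

Derivation:
After event 0: A_seq=175 A_ack=200 B_seq=200 B_ack=175
After event 1: A_seq=175 A_ack=200 B_seq=322 B_ack=175
After event 2: A_seq=175 A_ack=200 B_seq=449 B_ack=175
After event 3: A_seq=263 A_ack=200 B_seq=449 B_ack=263
After event 4: A_seq=352 A_ack=200 B_seq=449 B_ack=352
After event 5: A_seq=381 A_ack=200 B_seq=449 B_ack=381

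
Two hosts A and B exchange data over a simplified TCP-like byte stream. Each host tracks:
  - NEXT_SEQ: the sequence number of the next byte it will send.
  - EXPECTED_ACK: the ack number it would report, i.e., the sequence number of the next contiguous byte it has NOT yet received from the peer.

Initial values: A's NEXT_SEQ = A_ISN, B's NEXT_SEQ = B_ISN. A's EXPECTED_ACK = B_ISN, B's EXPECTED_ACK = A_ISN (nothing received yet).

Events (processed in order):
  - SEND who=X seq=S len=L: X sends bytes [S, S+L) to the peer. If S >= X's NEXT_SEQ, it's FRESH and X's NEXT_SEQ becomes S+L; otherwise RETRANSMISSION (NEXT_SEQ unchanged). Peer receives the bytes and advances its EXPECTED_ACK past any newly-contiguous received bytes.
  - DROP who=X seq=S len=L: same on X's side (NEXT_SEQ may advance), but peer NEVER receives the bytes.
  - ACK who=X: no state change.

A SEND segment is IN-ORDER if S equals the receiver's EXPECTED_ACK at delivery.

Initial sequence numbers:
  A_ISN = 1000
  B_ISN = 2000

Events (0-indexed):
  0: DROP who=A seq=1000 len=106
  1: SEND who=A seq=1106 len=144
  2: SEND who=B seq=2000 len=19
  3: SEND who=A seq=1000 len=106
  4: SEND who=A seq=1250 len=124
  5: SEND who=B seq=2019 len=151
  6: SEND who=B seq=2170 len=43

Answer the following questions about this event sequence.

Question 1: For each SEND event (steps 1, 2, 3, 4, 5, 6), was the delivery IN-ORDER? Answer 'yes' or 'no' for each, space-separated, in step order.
Answer: no yes yes yes yes yes

Derivation:
Step 1: SEND seq=1106 -> out-of-order
Step 2: SEND seq=2000 -> in-order
Step 3: SEND seq=1000 -> in-order
Step 4: SEND seq=1250 -> in-order
Step 5: SEND seq=2019 -> in-order
Step 6: SEND seq=2170 -> in-order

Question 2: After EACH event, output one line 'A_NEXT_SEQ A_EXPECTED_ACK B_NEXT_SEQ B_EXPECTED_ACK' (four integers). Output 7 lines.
1106 2000 2000 1000
1250 2000 2000 1000
1250 2019 2019 1000
1250 2019 2019 1250
1374 2019 2019 1374
1374 2170 2170 1374
1374 2213 2213 1374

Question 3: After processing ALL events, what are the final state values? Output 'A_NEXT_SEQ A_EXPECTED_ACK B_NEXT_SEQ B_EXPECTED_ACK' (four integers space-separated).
Answer: 1374 2213 2213 1374

Derivation:
After event 0: A_seq=1106 A_ack=2000 B_seq=2000 B_ack=1000
After event 1: A_seq=1250 A_ack=2000 B_seq=2000 B_ack=1000
After event 2: A_seq=1250 A_ack=2019 B_seq=2019 B_ack=1000
After event 3: A_seq=1250 A_ack=2019 B_seq=2019 B_ack=1250
After event 4: A_seq=1374 A_ack=2019 B_seq=2019 B_ack=1374
After event 5: A_seq=1374 A_ack=2170 B_seq=2170 B_ack=1374
After event 6: A_seq=1374 A_ack=2213 B_seq=2213 B_ack=1374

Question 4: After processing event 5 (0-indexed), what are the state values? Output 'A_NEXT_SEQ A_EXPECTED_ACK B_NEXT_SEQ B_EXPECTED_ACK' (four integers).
After event 0: A_seq=1106 A_ack=2000 B_seq=2000 B_ack=1000
After event 1: A_seq=1250 A_ack=2000 B_seq=2000 B_ack=1000
After event 2: A_seq=1250 A_ack=2019 B_seq=2019 B_ack=1000
After event 3: A_seq=1250 A_ack=2019 B_seq=2019 B_ack=1250
After event 4: A_seq=1374 A_ack=2019 B_seq=2019 B_ack=1374
After event 5: A_seq=1374 A_ack=2170 B_seq=2170 B_ack=1374

1374 2170 2170 1374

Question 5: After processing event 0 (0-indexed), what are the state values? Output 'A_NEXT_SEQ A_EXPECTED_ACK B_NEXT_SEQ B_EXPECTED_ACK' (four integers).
After event 0: A_seq=1106 A_ack=2000 B_seq=2000 B_ack=1000

1106 2000 2000 1000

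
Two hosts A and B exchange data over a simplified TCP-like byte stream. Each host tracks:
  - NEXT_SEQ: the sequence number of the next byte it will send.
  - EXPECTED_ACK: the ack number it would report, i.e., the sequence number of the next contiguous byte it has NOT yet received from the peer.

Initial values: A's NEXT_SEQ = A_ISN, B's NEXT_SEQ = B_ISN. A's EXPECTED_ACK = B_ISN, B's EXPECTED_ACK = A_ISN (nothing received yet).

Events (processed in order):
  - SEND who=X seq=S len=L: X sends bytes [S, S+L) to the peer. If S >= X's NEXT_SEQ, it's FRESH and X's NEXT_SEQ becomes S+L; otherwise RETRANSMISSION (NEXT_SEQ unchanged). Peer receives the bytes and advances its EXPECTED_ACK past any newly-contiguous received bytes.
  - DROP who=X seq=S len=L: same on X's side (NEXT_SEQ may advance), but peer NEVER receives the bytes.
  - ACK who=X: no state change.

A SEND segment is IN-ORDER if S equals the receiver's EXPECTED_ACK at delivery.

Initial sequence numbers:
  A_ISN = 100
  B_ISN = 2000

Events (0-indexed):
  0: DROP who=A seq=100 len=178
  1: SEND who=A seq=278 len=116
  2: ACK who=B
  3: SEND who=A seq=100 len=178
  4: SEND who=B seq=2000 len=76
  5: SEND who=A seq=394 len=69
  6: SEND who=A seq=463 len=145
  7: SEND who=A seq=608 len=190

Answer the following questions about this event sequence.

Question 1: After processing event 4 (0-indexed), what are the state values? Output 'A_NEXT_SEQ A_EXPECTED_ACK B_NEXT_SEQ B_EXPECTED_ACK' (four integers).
After event 0: A_seq=278 A_ack=2000 B_seq=2000 B_ack=100
After event 1: A_seq=394 A_ack=2000 B_seq=2000 B_ack=100
After event 2: A_seq=394 A_ack=2000 B_seq=2000 B_ack=100
After event 3: A_seq=394 A_ack=2000 B_seq=2000 B_ack=394
After event 4: A_seq=394 A_ack=2076 B_seq=2076 B_ack=394

394 2076 2076 394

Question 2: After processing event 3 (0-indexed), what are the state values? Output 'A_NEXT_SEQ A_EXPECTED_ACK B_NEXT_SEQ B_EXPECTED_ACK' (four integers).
After event 0: A_seq=278 A_ack=2000 B_seq=2000 B_ack=100
After event 1: A_seq=394 A_ack=2000 B_seq=2000 B_ack=100
After event 2: A_seq=394 A_ack=2000 B_seq=2000 B_ack=100
After event 3: A_seq=394 A_ack=2000 B_seq=2000 B_ack=394

394 2000 2000 394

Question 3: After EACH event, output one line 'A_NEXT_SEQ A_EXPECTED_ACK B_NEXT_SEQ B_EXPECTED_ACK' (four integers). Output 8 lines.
278 2000 2000 100
394 2000 2000 100
394 2000 2000 100
394 2000 2000 394
394 2076 2076 394
463 2076 2076 463
608 2076 2076 608
798 2076 2076 798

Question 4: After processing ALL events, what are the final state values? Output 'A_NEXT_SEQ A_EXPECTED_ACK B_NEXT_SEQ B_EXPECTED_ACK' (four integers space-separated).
Answer: 798 2076 2076 798

Derivation:
After event 0: A_seq=278 A_ack=2000 B_seq=2000 B_ack=100
After event 1: A_seq=394 A_ack=2000 B_seq=2000 B_ack=100
After event 2: A_seq=394 A_ack=2000 B_seq=2000 B_ack=100
After event 3: A_seq=394 A_ack=2000 B_seq=2000 B_ack=394
After event 4: A_seq=394 A_ack=2076 B_seq=2076 B_ack=394
After event 5: A_seq=463 A_ack=2076 B_seq=2076 B_ack=463
After event 6: A_seq=608 A_ack=2076 B_seq=2076 B_ack=608
After event 7: A_seq=798 A_ack=2076 B_seq=2076 B_ack=798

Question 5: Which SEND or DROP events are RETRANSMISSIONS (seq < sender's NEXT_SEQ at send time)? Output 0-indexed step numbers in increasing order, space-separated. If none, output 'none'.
Step 0: DROP seq=100 -> fresh
Step 1: SEND seq=278 -> fresh
Step 3: SEND seq=100 -> retransmit
Step 4: SEND seq=2000 -> fresh
Step 5: SEND seq=394 -> fresh
Step 6: SEND seq=463 -> fresh
Step 7: SEND seq=608 -> fresh

Answer: 3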